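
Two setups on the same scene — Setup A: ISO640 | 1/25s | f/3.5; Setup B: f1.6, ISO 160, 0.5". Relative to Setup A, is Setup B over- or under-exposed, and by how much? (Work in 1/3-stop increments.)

Aperture: f/3.5 → f/3.2 → f/2.8 → f/2.5 → f/2.2 → f/2 → f/1.8 → f/1.6 — 2 1/3 stops wider (brighter).
Shutter speed: 1/25 → 1/20 → 1/15 → 1/13 → 1/10 → 1/8 → 1/6 → 1/5 → 1/4 → 0.3 → 0.4 → 0.5 — 3 2/3 stops slower (brighter).
ISO: 640 → 500 → 400 → 320 → 250 → 200 → 160 — 2 stops dropped (darker).
Net: +2 1/3 +3 2/3 −2 = +4 stops.

4 stops brighter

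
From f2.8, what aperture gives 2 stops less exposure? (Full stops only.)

f/5.6

Aperture: f/2.8 → f/4 → f/5.6 — 2 stops smaller aperture (darker).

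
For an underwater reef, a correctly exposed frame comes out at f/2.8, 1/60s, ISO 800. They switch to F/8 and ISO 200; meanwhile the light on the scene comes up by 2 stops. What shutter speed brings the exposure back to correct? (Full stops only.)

1/8s

Scene light: 2 stops brighter.
Aperture: f/2.8 → f/4 → f/5.6 → f/8 — 3 stops narrower (darker).
ISO: 800 → 400 → 200 — 2 stops lower (darker).
Net so far: 3 stops darker. Shutter speed: 1/60 → 1/30 → 1/15 → 1/8.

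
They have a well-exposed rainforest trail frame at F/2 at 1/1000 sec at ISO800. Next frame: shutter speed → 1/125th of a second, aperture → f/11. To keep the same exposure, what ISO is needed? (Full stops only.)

Shutter speed: 1/1000 → 1/500 → 1/250 → 1/125 — 3 stops longer (brighter).
Aperture: f/2 → f/2.8 → f/4 → f/5.6 → f/8 → f/11 — 5 stops stopped down (darker).
Net change so far: 2 stops darker. Offset with the ISO: 800 → 1600 → 3200.

ISO 3200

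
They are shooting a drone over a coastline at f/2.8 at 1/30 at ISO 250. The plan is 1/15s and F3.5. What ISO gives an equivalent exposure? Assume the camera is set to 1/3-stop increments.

ISO 200

Shutter speed: 1/30 → 1/25 → 1/20 → 1/15 — 1 stop longer (brighter).
Aperture: f/2.8 → f/3.2 → f/3.5 — 2/3 stop narrower (darker).
Net change so far: 1/3 stop brighter. Offset with the ISO: 250 → 200.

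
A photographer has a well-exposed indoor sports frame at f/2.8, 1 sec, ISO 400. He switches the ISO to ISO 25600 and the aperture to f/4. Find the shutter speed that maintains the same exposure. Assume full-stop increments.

ISO: 400 → 800 → 1600 → 3200 → 6400 → 12800 → 25600 — 6 stops higher (brighter).
Aperture: f/2.8 → f/4 — 1 stop smaller aperture (darker).
Net change so far: 5 stops brighter. Offset with the shutter speed: 1 → 1/2 → 1/4 → 1/8 → 1/15 → 1/30.

1/30s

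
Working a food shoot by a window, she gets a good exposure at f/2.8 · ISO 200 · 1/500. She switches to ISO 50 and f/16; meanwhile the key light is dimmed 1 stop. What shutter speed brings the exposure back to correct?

Scene light: 1 stop darker.
ISO: 200 → 100 → 50 — 2 stops dropped (darker).
Aperture: f/2.8 → f/4 → f/5.6 → f/8 → f/11 → f/16 — 5 stops narrower (darker).
Net so far: 8 stops darker. Shutter speed: 1/500 → 1/250 → 1/125 → 1/60 → 1/30 → 1/15 → 1/8 → 1/4 → 1/2.

1/2s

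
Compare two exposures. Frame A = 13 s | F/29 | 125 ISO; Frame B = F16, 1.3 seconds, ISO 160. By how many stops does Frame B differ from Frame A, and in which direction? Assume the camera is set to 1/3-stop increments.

1 1/3 stops darker

Aperture: f/29 → f/25 → f/22 → f/20 → f/18 → f/16 — 1 2/3 stops larger aperture (brighter).
Shutter speed: 13 → 10 → 8 → 6 → 5 → 4 → 3.2 → 2.5 → 2 → 1.6 → 1.3 — 3 1/3 stops shorter (darker).
ISO: 125 → 160 — 1/3 stop raised (brighter).
Net: +1 2/3 −3 1/3 +1/3 = −1 1/3 stops.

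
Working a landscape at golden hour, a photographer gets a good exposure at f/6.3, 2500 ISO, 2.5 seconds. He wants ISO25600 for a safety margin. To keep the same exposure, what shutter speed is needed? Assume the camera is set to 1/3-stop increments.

1/4s

ISO: 2500 → 3200 → 4000 → 5000 → 6400 → 8000 → 10000 → 12800 → 16000 → 20000 → 25600 — 3 1/3 stops raised (brighter).
Need 3 1/3 stops darker from the shutter speed: 2.5 → 2 → 1.6 → 1.3 → 1 → 0.8 → 0.6 → 0.5 → 0.4 → 0.3 → 1/4.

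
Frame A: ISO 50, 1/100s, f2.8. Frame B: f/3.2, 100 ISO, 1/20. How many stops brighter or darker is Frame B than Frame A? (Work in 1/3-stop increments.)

3 stops brighter

Aperture: f/2.8 → f/3.2 — 1/3 stop narrower (darker).
Shutter speed: 1/100 → 1/80 → 1/60 → 1/50 → 1/40 → 1/30 → 1/25 → 1/20 — 2 1/3 stops longer (brighter).
ISO: 50 → 64 → 80 → 100 — 1 stop higher (brighter).
Net: −1/3 +2 1/3 +1 = +3 stops.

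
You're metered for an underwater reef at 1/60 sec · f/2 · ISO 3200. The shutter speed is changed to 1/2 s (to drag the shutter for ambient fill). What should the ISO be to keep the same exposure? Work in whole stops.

Shutter speed: 1/60 → 1/30 → 1/15 → 1/8 → 1/4 → 1/2 — 5 stops slower (brighter).
Need 5 stops darker from the ISO: 3200 → 1600 → 800 → 400 → 200 → 100.

ISO 100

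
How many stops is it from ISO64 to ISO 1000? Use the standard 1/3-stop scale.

64 → 80 → 100 → 125 → 160 → 200 → 250 → 320 → 400 → 500 → 640 → 800 → 1000 — count the steps: 12 third-stops = 4 stops.

4 stops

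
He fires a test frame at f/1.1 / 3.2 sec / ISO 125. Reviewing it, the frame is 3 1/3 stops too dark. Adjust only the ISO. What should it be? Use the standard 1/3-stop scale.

ISO 1250

Underexposed by 3 1/3 stops → need 3 1/3 stops brighter.
ISO: 125 → 160 → 200 → 250 → 320 → 400 → 500 → 640 → 800 → 1000 → 1250.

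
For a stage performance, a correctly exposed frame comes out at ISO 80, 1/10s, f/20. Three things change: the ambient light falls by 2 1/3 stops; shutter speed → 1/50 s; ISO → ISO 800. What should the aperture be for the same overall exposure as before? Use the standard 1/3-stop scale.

Scene light: 2 1/3 stops darker.
Shutter speed: 1/10 → 1/13 → 1/15 → 1/20 → 1/25 → 1/30 → 1/40 → 1/50 — 2 1/3 stops shorter (darker).
ISO: 80 → 100 → 125 → 160 → 200 → 250 → 320 → 400 → 500 → 640 → 800 — 3 1/3 stops raised (brighter).
Net so far: 1 1/3 stops darker. Aperture: f/20 → f/18 → f/16 → f/14 → f/13.

f/13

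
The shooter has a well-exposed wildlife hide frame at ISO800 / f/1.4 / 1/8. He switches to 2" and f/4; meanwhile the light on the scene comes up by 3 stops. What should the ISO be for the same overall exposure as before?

ISO 50

Scene light: 3 stops brighter.
Shutter speed: 1/8 → 1/4 → 1/2 → 1 → 2 — 4 stops longer (brighter).
Aperture: f/1.4 → f/2 → f/2.8 → f/4 — 3 stops narrower (darker).
Net so far: 4 stops brighter. ISO: 800 → 400 → 200 → 100 → 50.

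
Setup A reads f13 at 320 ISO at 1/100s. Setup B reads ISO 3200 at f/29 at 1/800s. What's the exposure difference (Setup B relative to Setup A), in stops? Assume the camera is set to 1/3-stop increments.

Aperture: f/13 → f/14 → f/16 → f/18 → f/20 → f/22 → f/25 → f/29 — 2 1/3 stops smaller aperture (darker).
Shutter speed: 1/100 → 1/125 → 1/160 → 1/200 → 1/250 → 1/320 → 1/400 → 1/500 → 1/640 → 1/800 — 3 stops shorter (darker).
ISO: 320 → 400 → 500 → 640 → 800 → 1000 → 1250 → 1600 → 2000 → 2500 → 3200 — 3 1/3 stops higher (brighter).
Net: −2 1/3 −3 +3 1/3 = −2 stops.

2 stops darker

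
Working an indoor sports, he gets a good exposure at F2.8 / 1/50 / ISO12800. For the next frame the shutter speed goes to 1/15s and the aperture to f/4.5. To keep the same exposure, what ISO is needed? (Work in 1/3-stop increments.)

ISO 10000

Shutter speed: 1/50 → 1/40 → 1/30 → 1/25 → 1/20 → 1/15 — 1 2/3 stops longer (brighter).
Aperture: f/2.8 → f/3.2 → f/3.5 → f/4 → f/4.5 — 1 1/3 stops stopped down (darker).
Net change so far: 1/3 stop brighter. Offset with the ISO: 12800 → 10000.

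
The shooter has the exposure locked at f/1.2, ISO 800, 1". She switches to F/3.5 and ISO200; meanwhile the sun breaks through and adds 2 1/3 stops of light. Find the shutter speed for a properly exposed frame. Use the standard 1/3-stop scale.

6 s

Scene light: 2 1/3 stops brighter.
Aperture: f/1.2 → f/1.4 → f/1.6 → f/1.8 → f/2 → f/2.2 → f/2.5 → f/2.8 → f/3.2 → f/3.5 — 3 stops stopped down (darker).
ISO: 800 → 640 → 500 → 400 → 320 → 250 → 200 — 2 stops lower (darker).
Net so far: 2 2/3 stops darker. Shutter speed: 1 → 1.3 → 1.6 → 2 → 2.5 → 3.2 → 4 → 5 → 6.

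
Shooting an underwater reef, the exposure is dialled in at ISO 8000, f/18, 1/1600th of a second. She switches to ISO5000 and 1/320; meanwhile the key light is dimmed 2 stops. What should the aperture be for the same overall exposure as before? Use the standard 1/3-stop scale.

f/16

Scene light: 2 stops darker.
ISO: 8000 → 6400 → 5000 — 2/3 stop lower (darker).
Shutter speed: 1/1600 → 1/1250 → 1/1000 → 1/800 → 1/640 → 1/500 → 1/400 → 1/320 — 2 1/3 stops slower (brighter).
Net so far: 1/3 stop darker. Aperture: f/18 → f/16.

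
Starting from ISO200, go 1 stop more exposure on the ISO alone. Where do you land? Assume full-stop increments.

ISO 400

ISO: 200 → 400 — 1 stop higher (brighter).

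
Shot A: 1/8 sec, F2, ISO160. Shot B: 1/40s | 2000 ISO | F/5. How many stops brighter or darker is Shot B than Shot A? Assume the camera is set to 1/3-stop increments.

Aperture: f/2 → f/2.2 → f/2.5 → f/2.8 → f/3.2 → f/3.5 → f/4 → f/4.5 → f/5 — 2 2/3 stops narrower (darker).
Shutter speed: 1/8 → 1/10 → 1/13 → 1/15 → 1/20 → 1/25 → 1/30 → 1/40 — 2 1/3 stops shorter (darker).
ISO: 160 → 200 → 250 → 320 → 400 → 500 → 640 → 800 → 1000 → 1250 → 1600 → 2000 — 3 2/3 stops higher (brighter).
Net: −2 2/3 −2 1/3 +3 2/3 = −1 1/3 stops.

1 1/3 stops darker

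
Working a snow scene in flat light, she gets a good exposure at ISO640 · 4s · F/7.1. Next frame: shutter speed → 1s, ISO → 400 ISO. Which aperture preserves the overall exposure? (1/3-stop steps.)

f/2.8

Shutter speed: 4 → 3.2 → 2.5 → 2 → 1.6 → 1.3 → 1 — 2 stops shorter (darker).
ISO: 640 → 500 → 400 — 2/3 stop lower (darker).
Net change so far: 2 2/3 stops darker. Offset with the aperture: f/7.1 → f/6.3 → f/5.6 → f/5 → f/4.5 → f/4 → f/3.5 → f/3.2 → f/2.8.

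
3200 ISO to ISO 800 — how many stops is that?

2 stops

3200 → 1600 → 800 — count the steps: 2 stops.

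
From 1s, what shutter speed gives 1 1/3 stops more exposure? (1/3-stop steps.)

2.5 s

Shutter speed: 1 → 1.3 → 1.6 → 2 → 2.5 — 1 1/3 stops longer (brighter).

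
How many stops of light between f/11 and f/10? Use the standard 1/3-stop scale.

f/11 → f/10 — count the steps: 1 third-stops = 1/3 stop.

1/3 stop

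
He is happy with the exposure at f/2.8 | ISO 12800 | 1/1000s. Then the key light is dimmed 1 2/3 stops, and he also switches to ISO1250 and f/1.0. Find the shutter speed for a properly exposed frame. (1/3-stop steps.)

Scene light: 1 2/3 stops darker.
ISO: 12800 → 10000 → 8000 → 6400 → 5000 → 4000 → 3200 → 2500 → 2000 → 1600 → 1250 — 3 1/3 stops lower (darker).
Aperture: f/2.8 → f/2.5 → f/2.2 → f/2 → f/1.8 → f/1.6 → f/1.4 → f/1.2 → f/1.1 → f/1.0 — 3 stops larger aperture (brighter).
Net so far: 2 stops darker. Shutter speed: 1/1000 → 1/800 → 1/640 → 1/500 → 1/400 → 1/320 → 1/250.

1/250s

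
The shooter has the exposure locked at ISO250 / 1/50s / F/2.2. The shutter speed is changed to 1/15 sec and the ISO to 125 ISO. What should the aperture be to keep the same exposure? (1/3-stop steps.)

Shutter speed: 1/50 → 1/40 → 1/30 → 1/25 → 1/20 → 1/15 — 1 2/3 stops longer (brighter).
ISO: 250 → 200 → 160 → 125 — 1 stop lower (darker).
Net change so far: 2/3 stop brighter. Offset with the aperture: f/2.2 → f/2.5 → f/2.8.

f/2.8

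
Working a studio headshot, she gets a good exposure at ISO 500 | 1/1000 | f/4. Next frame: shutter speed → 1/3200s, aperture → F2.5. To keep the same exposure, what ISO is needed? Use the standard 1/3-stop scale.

Shutter speed: 1/1000 → 1/1250 → 1/1600 → 1/2000 → 1/2500 → 1/3200 — 1 2/3 stops shorter (darker).
Aperture: f/4 → f/3.5 → f/3.2 → f/2.8 → f/2.5 — 1 1/3 stops wider (brighter).
Net change so far: 1/3 stop darker. Offset with the ISO: 500 → 640.

ISO 640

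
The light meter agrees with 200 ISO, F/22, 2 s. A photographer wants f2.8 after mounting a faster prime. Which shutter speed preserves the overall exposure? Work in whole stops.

Aperture: f/22 → f/16 → f/11 → f/8 → f/5.6 → f/4 → f/2.8 — 6 stops opened up (brighter).
Need 6 stops darker from the shutter speed: 2 → 1 → 1/2 → 1/4 → 1/8 → 1/15 → 1/30.

1/30s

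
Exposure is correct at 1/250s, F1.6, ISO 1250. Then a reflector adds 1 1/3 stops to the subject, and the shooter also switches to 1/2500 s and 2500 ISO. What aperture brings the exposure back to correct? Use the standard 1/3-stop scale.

Scene light: 1 1/3 stops brighter.
Shutter speed: 1/250 → 1/320 → 1/400 → 1/500 → 1/640 → 1/800 → 1/1000 → 1/1250 → 1/1600 → 1/2000 → 1/2500 — 3 1/3 stops faster (darker).
ISO: 1250 → 1600 → 2000 → 2500 — 1 stop raised (brighter).
Net so far: 1 stop darker. Aperture: f/1.6 → f/1.4 → f/1.2 → f/1.1.

f/1.1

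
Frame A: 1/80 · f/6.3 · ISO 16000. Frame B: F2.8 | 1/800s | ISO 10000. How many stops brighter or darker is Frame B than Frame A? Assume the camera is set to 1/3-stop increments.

Aperture: f/6.3 → f/5.6 → f/5 → f/4.5 → f/4 → f/3.5 → f/3.2 → f/2.8 — 2 1/3 stops opened up (brighter).
Shutter speed: 1/80 → 1/100 → 1/125 → 1/160 → 1/200 → 1/250 → 1/320 → 1/400 → 1/500 → 1/640 → 1/800 — 3 1/3 stops shorter (darker).
ISO: 16000 → 12800 → 10000 — 2/3 stop lower (darker).
Net: +2 1/3 −3 1/3 −2/3 = −1 2/3 stops.

1 2/3 stops darker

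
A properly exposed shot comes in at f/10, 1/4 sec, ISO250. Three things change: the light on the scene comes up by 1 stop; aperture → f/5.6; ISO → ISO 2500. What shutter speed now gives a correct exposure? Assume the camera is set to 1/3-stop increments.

1/250s

Scene light: 1 stop brighter.
Aperture: f/10 → f/9 → f/8 → f/7.1 → f/6.3 → f/5.6 — 1 2/3 stops opened up (brighter).
ISO: 250 → 320 → 400 → 500 → 640 → 800 → 1000 → 1250 → 1600 → 2000 → 2500 — 3 1/3 stops higher (brighter).
Net so far: 6 stops brighter. Shutter speed: 1/4 → 1/5 → 1/6 → 1/8 → 1/10 → 1/13 → 1/15 → 1/20 → 1/25 → 1/30 → 1/40 → 1/50 → 1/60 → 1/80 → 1/100 → 1/125 → 1/160 → 1/200 → 1/250.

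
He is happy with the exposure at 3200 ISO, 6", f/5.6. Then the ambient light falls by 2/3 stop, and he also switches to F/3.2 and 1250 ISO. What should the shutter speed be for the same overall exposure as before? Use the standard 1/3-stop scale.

Scene light: 2/3 stop darker.
Aperture: f/5.6 → f/5 → f/4.5 → f/4 → f/3.5 → f/3.2 — 1 2/3 stops opened up (brighter).
ISO: 3200 → 2500 → 2000 → 1600 → 1250 — 1 1/3 stops dropped (darker).
Net so far: 1/3 stop darker. Shutter speed: 6 → 8.

8 s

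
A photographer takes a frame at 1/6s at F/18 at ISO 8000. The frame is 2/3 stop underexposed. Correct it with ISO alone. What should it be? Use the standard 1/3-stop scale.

ISO 12800

Underexposed by 2/3 stop → need 2/3 stop brighter.
ISO: 8000 → 10000 → 12800.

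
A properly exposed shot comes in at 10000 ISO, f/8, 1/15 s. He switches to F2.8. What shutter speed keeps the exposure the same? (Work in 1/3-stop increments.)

Aperture: f/8 → f/7.1 → f/6.3 → f/5.6 → f/5 → f/4.5 → f/4 → f/3.5 → f/3.2 → f/2.8 — 3 stops opened up (brighter).
Need 3 stops darker from the shutter speed: 1/15 → 1/20 → 1/25 → 1/30 → 1/40 → 1/50 → 1/60 → 1/80 → 1/100 → 1/125.

1/125s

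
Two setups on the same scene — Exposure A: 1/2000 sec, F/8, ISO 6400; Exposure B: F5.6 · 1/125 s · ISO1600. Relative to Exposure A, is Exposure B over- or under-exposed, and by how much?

Aperture: f/8 → f/5.6 — 1 stop larger aperture (brighter).
Shutter speed: 1/2000 → 1/1000 → 1/500 → 1/250 → 1/125 — 4 stops longer (brighter).
ISO: 6400 → 3200 → 1600 — 2 stops dropped (darker).
Net: +1 +4 −2 = +3 stops.

3 stops brighter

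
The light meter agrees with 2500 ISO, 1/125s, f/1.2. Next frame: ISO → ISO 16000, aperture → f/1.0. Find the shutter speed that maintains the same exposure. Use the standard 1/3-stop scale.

ISO: 2500 → 3200 → 4000 → 5000 → 6400 → 8000 → 10000 → 12800 → 16000 — 2 2/3 stops higher (brighter).
Aperture: f/1.2 → f/1.1 → f/1.0 — 2/3 stop opened up (brighter).
Net change so far: 3 1/3 stops brighter. Offset with the shutter speed: 1/125 → 1/160 → 1/200 → 1/250 → 1/320 → 1/400 → 1/500 → 1/640 → 1/800 → 1/1000 → 1/1250.

1/1250s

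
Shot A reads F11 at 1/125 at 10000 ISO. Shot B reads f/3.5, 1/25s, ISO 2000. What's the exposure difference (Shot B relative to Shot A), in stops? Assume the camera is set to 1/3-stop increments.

3 1/3 stops brighter

Aperture: f/11 → f/10 → f/9 → f/8 → f/7.1 → f/6.3 → f/5.6 → f/5 → f/4.5 → f/4 → f/3.5 — 3 1/3 stops opened up (brighter).
Shutter speed: 1/125 → 1/100 → 1/80 → 1/60 → 1/50 → 1/40 → 1/30 → 1/25 — 2 1/3 stops longer (brighter).
ISO: 10000 → 8000 → 6400 → 5000 → 4000 → 3200 → 2500 → 2000 — 2 1/3 stops dropped (darker).
Net: +3 1/3 +2 1/3 −2 1/3 = +3 1/3 stops.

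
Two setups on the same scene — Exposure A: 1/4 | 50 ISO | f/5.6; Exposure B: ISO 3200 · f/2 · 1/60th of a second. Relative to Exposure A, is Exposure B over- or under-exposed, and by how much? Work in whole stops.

5 stops brighter

Aperture: f/5.6 → f/4 → f/2.8 → f/2 — 3 stops wider (brighter).
Shutter speed: 1/4 → 1/8 → 1/15 → 1/30 → 1/60 — 4 stops shorter (darker).
ISO: 50 → 100 → 200 → 400 → 800 → 1600 → 3200 — 6 stops higher (brighter).
Net: +3 −4 +6 = +5 stops.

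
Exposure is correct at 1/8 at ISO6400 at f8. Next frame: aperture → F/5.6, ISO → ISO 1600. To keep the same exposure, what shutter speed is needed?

Aperture: f/8 → f/5.6 — 1 stop opened up (brighter).
ISO: 6400 → 3200 → 1600 — 2 stops dropped (darker).
Net change so far: 1 stop darker. Offset with the shutter speed: 1/8 → 1/4.

1/4s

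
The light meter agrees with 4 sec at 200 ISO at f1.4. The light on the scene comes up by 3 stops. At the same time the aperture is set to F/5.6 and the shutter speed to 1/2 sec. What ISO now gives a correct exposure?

ISO 3200

Scene light: 3 stops brighter.
Aperture: f/1.4 → f/2 → f/2.8 → f/4 → f/5.6 — 4 stops smaller aperture (darker).
Shutter speed: 4 → 2 → 1 → 1/2 — 3 stops faster (darker).
Net so far: 4 stops darker. ISO: 200 → 400 → 800 → 1600 → 3200.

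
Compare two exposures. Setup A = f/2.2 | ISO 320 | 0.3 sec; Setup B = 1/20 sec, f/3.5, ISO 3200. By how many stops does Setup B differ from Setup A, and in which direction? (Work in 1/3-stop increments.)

Aperture: f/2.2 → f/2.5 → f/2.8 → f/3.2 → f/3.5 — 1 1/3 stops narrower (darker).
Shutter speed: 0.3 → 1/4 → 1/5 → 1/6 → 1/8 → 1/10 → 1/13 → 1/15 → 1/20 — 2 2/3 stops shorter (darker).
ISO: 320 → 400 → 500 → 640 → 800 → 1000 → 1250 → 1600 → 2000 → 2500 → 3200 — 3 1/3 stops raised (brighter).
Net: −1 1/3 −2 2/3 +3 1/3 = −2/3 stops.

2/3 stop darker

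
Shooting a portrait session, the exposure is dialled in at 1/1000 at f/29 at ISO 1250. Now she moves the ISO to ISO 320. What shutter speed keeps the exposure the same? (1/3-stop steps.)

ISO: 1250 → 1000 → 800 → 640 → 500 → 400 → 320 — 2 stops lower (darker).
Need 2 stops brighter from the shutter speed: 1/1000 → 1/800 → 1/640 → 1/500 → 1/400 → 1/320 → 1/250.

1/250s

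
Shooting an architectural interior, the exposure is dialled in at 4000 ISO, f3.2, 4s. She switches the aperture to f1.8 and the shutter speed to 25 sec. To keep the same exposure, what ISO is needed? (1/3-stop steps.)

Aperture: f/3.2 → f/2.8 → f/2.5 → f/2.2 → f/2 → f/1.8 — 1 2/3 stops wider (brighter).
Shutter speed: 4 → 5 → 6 → 8 → 10 → 13 → 15 → 20 → 25 — 2 2/3 stops longer (brighter).
Net change so far: 4 1/3 stops brighter. Offset with the ISO: 4000 → 3200 → 2500 → 2000 → 1600 → 1250 → 1000 → 800 → 640 → 500 → 400 → 320 → 250 → 200.

ISO 200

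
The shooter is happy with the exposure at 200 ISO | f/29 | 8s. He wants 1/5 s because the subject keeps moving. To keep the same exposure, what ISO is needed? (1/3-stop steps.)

ISO 8000

Shutter speed: 8 → 6 → 5 → 4 → 3.2 → 2.5 → 2 → 1.6 → 1.3 → 1 → 0.8 → 0.6 → 0.5 → 0.4 → 0.3 → 1/4 → 1/5 — 5 1/3 stops shorter (darker).
Need 5 1/3 stops brighter from the ISO: 200 → 250 → 320 → 400 → 500 → 640 → 800 → 1000 → 1250 → 1600 → 2000 → 2500 → 3200 → 4000 → 5000 → 6400 → 8000.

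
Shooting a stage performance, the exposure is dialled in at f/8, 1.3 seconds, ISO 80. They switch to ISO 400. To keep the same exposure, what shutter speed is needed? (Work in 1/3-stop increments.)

ISO: 80 → 100 → 125 → 160 → 200 → 250 → 320 → 400 — 2 1/3 stops raised (brighter).
Need 2 1/3 stops darker from the shutter speed: 1.3 → 1 → 0.8 → 0.6 → 0.5 → 0.4 → 0.3 → 1/4.

1/4s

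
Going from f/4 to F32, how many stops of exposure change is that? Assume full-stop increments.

6 stops

f/4 → f/5.6 → f/8 → f/11 → f/16 → f/22 → f/32 — count the steps: 6 stops.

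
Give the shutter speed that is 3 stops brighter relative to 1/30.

Shutter speed: 1/30 → 1/15 → 1/8 → 1/4 — 3 stops longer (brighter).

1/4s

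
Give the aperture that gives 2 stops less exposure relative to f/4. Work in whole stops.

f/8

Aperture: f/4 → f/5.6 → f/8 — 2 stops smaller aperture (darker).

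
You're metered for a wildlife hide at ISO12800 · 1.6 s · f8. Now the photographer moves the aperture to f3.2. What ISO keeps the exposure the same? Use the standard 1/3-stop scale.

ISO 2000

Aperture: f/8 → f/7.1 → f/6.3 → f/5.6 → f/5 → f/4.5 → f/4 → f/3.5 → f/3.2 — 2 2/3 stops larger aperture (brighter).
Need 2 2/3 stops darker from the ISO: 12800 → 10000 → 8000 → 6400 → 5000 → 4000 → 3200 → 2500 → 2000.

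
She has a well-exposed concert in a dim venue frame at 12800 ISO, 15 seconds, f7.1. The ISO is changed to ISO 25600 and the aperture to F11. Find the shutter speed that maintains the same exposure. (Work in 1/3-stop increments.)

ISO: 12800 → 16000 → 20000 → 25600 — 1 stop higher (brighter).
Aperture: f/7.1 → f/8 → f/9 → f/10 → f/11 — 1 1/3 stops stopped down (darker).
Net change so far: 1/3 stop darker. Offset with the shutter speed: 15 → 20.

20 s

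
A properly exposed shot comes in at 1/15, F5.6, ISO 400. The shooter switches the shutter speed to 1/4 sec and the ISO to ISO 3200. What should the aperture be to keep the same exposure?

f/32

Shutter speed: 1/15 → 1/8 → 1/4 — 2 stops longer (brighter).
ISO: 400 → 800 → 1600 → 3200 — 3 stops raised (brighter).
Net change so far: 5 stops brighter. Offset with the aperture: f/5.6 → f/8 → f/11 → f/16 → f/22 → f/32.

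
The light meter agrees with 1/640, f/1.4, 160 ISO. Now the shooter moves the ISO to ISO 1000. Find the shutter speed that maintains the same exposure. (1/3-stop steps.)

1/4000s

ISO: 160 → 200 → 250 → 320 → 400 → 500 → 640 → 800 → 1000 — 2 2/3 stops higher (brighter).
Need 2 2/3 stops darker from the shutter speed: 1/640 → 1/800 → 1/1000 → 1/1250 → 1/1600 → 1/2000 → 1/2500 → 1/3200 → 1/4000.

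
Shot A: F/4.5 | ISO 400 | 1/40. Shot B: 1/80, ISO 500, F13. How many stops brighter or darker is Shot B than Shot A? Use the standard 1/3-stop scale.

Aperture: f/4.5 → f/5 → f/5.6 → f/6.3 → f/7.1 → f/8 → f/9 → f/10 → f/11 → f/13 — 3 stops smaller aperture (darker).
Shutter speed: 1/40 → 1/50 → 1/60 → 1/80 — 1 stop shorter (darker).
ISO: 400 → 500 — 1/3 stop raised (brighter).
Net: −3 −1 +1/3 = −3 2/3 stops.

3 2/3 stops darker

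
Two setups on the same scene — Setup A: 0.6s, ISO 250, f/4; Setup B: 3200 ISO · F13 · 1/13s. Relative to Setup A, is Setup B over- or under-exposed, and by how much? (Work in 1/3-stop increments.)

Aperture: f/4 → f/4.5 → f/5 → f/5.6 → f/6.3 → f/7.1 → f/8 → f/9 → f/10 → f/11 → f/13 — 3 1/3 stops smaller aperture (darker).
Shutter speed: 0.6 → 0.5 → 0.4 → 0.3 → 1/4 → 1/5 → 1/6 → 1/8 → 1/10 → 1/13 — 3 stops faster (darker).
ISO: 250 → 320 → 400 → 500 → 640 → 800 → 1000 → 1250 → 1600 → 2000 → 2500 → 3200 — 3 2/3 stops higher (brighter).
Net: −3 1/3 −3 +3 2/3 = −2 2/3 stops.

2 2/3 stops darker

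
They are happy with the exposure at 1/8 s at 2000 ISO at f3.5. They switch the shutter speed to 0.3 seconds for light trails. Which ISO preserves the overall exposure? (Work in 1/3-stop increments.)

ISO 800

Shutter speed: 1/8 → 1/6 → 1/5 → 1/4 → 0.3 — 1 1/3 stops slower (brighter).
Need 1 1/3 stops darker from the ISO: 2000 → 1600 → 1250 → 1000 → 800.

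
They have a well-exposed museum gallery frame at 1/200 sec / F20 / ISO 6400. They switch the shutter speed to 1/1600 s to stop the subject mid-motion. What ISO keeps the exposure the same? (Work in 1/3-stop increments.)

Shutter speed: 1/200 → 1/250 → 1/320 → 1/400 → 1/500 → 1/640 → 1/800 → 1/1000 → 1/1250 → 1/1600 — 3 stops shorter (darker).
Need 3 stops brighter from the ISO: 6400 → 8000 → 10000 → 12800 → 16000 → 20000 → 25600 → 32000 → 40000 → 51200.

ISO 51200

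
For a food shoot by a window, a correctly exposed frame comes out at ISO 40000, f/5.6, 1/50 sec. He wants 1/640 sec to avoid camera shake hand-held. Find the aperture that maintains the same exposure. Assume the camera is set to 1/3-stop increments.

f/1.6

Shutter speed: 1/50 → 1/60 → 1/80 → 1/100 → 1/125 → 1/160 → 1/200 → 1/250 → 1/320 → 1/400 → 1/500 → 1/640 — 3 2/3 stops faster (darker).
Need 3 2/3 stops brighter from the aperture: f/5.6 → f/5 → f/4.5 → f/4 → f/3.5 → f/3.2 → f/2.8 → f/2.5 → f/2.2 → f/2 → f/1.8 → f/1.6.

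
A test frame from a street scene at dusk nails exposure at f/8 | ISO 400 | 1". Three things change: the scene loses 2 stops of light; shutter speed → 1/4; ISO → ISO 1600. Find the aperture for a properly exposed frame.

f/4

Scene light: 2 stops darker.
Shutter speed: 1 → 1/2 → 1/4 — 2 stops faster (darker).
ISO: 400 → 800 → 1600 — 2 stops raised (brighter).
Net so far: 2 stops darker. Aperture: f/8 → f/5.6 → f/4.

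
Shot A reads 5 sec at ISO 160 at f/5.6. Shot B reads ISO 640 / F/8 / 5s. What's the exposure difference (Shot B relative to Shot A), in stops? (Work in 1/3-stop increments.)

Aperture: f/5.6 → f/6.3 → f/7.1 → f/8 — 1 stop narrower (darker).
Shutter speed: unchanged.
ISO: 160 → 200 → 250 → 320 → 400 → 500 → 640 — 2 stops higher (brighter).
Net: −1 +2 = +1 stop.

1 stop brighter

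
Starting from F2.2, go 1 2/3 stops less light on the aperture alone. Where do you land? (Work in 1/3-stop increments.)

f/4

Aperture: f/2.2 → f/2.5 → f/2.8 → f/3.2 → f/3.5 → f/4 — 1 2/3 stops stopped down (darker).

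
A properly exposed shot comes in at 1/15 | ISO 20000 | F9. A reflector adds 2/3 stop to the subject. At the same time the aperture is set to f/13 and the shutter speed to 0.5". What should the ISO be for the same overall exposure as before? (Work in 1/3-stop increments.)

Scene light: 2/3 stop brighter.
Aperture: f/9 → f/10 → f/11 → f/13 — 1 stop smaller aperture (darker).
Shutter speed: 1/15 → 1/13 → 1/10 → 1/8 → 1/6 → 1/5 → 1/4 → 0.3 → 0.4 → 0.5 — 3 stops slower (brighter).
Net so far: 2 2/3 stops brighter. ISO: 20000 → 16000 → 12800 → 10000 → 8000 → 6400 → 5000 → 4000 → 3200.

ISO 3200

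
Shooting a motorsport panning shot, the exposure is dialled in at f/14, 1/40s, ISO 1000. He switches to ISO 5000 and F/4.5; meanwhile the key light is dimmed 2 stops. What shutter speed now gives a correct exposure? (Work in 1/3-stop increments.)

Scene light: 2 stops darker.
ISO: 1000 → 1250 → 1600 → 2000 → 2500 → 3200 → 4000 → 5000 — 2 1/3 stops higher (brighter).
Aperture: f/14 → f/13 → f/11 → f/10 → f/9 → f/8 → f/7.1 → f/6.3 → f/5.6 → f/5 → f/4.5 — 3 1/3 stops opened up (brighter).
Net so far: 3 2/3 stops brighter. Shutter speed: 1/40 → 1/50 → 1/60 → 1/80 → 1/100 → 1/125 → 1/160 → 1/200 → 1/250 → 1/320 → 1/400 → 1/500.

1/500s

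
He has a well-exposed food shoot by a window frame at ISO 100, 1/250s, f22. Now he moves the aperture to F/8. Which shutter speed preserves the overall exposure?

Aperture: f/22 → f/16 → f/11 → f/8 — 3 stops larger aperture (brighter).
Need 3 stops darker from the shutter speed: 1/250 → 1/500 → 1/1000 → 1/2000.

1/2000s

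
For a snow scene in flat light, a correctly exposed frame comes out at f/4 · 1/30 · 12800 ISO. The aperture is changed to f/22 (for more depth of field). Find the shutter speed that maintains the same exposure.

Aperture: f/4 → f/5.6 → f/8 → f/11 → f/16 → f/22 — 5 stops narrower (darker).
Need 5 stops brighter from the shutter speed: 1/30 → 1/15 → 1/8 → 1/4 → 1/2 → 1.

1 s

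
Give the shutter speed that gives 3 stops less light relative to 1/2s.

Shutter speed: 1/2 → 1/4 → 1/8 → 1/15 — 3 stops shorter (darker).

1/15s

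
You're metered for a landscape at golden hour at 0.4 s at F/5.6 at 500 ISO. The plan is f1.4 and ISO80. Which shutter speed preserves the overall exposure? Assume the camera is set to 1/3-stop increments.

1/6s

Aperture: f/5.6 → f/5 → f/4.5 → f/4 → f/3.5 → f/3.2 → f/2.8 → f/2.5 → f/2.2 → f/2 → f/1.8 → f/1.6 → f/1.4 — 4 stops larger aperture (brighter).
ISO: 500 → 400 → 320 → 250 → 200 → 160 → 125 → 100 → 80 — 2 2/3 stops lower (darker).
Net change so far: 1 1/3 stops brighter. Offset with the shutter speed: 0.4 → 0.3 → 1/4 → 1/5 → 1/6.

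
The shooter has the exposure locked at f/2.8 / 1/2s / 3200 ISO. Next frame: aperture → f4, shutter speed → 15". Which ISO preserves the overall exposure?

Aperture: f/2.8 → f/4 — 1 stop stopped down (darker).
Shutter speed: 1/2 → 1 → 2 → 4 → 8 → 15 — 5 stops longer (brighter).
Net change so far: 4 stops brighter. Offset with the ISO: 3200 → 1600 → 800 → 400 → 200.

ISO 200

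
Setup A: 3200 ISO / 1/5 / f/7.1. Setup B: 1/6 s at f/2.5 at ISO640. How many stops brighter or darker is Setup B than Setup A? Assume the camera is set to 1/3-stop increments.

1/3 stop brighter

Aperture: f/7.1 → f/6.3 → f/5.6 → f/5 → f/4.5 → f/4 → f/3.5 → f/3.2 → f/2.8 → f/2.5 — 3 stops opened up (brighter).
Shutter speed: 1/5 → 1/6 — 1/3 stop faster (darker).
ISO: 3200 → 2500 → 2000 → 1600 → 1250 → 1000 → 800 → 640 — 2 1/3 stops dropped (darker).
Net: +3 −1/3 −2 1/3 = +1/3 stops.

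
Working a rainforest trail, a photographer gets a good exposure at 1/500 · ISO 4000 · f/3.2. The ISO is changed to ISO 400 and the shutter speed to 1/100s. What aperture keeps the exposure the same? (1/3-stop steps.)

ISO: 4000 → 3200 → 2500 → 2000 → 1600 → 1250 → 1000 → 800 → 640 → 500 → 400 — 3 1/3 stops dropped (darker).
Shutter speed: 1/500 → 1/400 → 1/320 → 1/250 → 1/200 → 1/160 → 1/125 → 1/100 — 2 1/3 stops longer (brighter).
Net change so far: 1 stop darker. Offset with the aperture: f/3.2 → f/2.8 → f/2.5 → f/2.2.

f/2.2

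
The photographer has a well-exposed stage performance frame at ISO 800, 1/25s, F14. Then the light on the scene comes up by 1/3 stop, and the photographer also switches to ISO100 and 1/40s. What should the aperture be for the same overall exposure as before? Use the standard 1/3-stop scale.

Scene light: 1/3 stop brighter.
ISO: 800 → 640 → 500 → 400 → 320 → 250 → 200 → 160 → 125 → 100 — 3 stops lower (darker).
Shutter speed: 1/25 → 1/30 → 1/40 — 2/3 stop faster (darker).
Net so far: 3 1/3 stops darker. Aperture: f/14 → f/13 → f/11 → f/10 → f/9 → f/8 → f/7.1 → f/6.3 → f/5.6 → f/5 → f/4.5.

f/4.5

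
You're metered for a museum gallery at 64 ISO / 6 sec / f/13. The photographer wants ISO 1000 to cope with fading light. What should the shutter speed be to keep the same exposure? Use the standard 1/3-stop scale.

ISO: 64 → 80 → 100 → 125 → 160 → 200 → 250 → 320 → 400 → 500 → 640 → 800 → 1000 — 4 stops higher (brighter).
Need 4 stops darker from the shutter speed: 6 → 5 → 4 → 3.2 → 2.5 → 2 → 1.6 → 1.3 → 1 → 0.8 → 0.6 → 0.5 → 0.4.

0.4 s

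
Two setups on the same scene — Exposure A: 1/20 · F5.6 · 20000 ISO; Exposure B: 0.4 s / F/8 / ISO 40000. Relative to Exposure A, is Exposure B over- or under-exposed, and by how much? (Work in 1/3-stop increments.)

Aperture: f/5.6 → f/6.3 → f/7.1 → f/8 — 1 stop narrower (darker).
Shutter speed: 1/20 → 1/15 → 1/13 → 1/10 → 1/8 → 1/6 → 1/5 → 1/4 → 0.3 → 0.4 — 3 stops slower (brighter).
ISO: 20000 → 25600 → 32000 → 40000 — 1 stop raised (brighter).
Net: −1 +3 +1 = +3 stops.

3 stops brighter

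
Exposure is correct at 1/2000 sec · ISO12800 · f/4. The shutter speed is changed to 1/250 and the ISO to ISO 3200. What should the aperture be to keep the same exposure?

f/5.6

Shutter speed: 1/2000 → 1/1000 → 1/500 → 1/250 — 3 stops longer (brighter).
ISO: 12800 → 6400 → 3200 — 2 stops dropped (darker).
Net change so far: 1 stop brighter. Offset with the aperture: f/4 → f/5.6.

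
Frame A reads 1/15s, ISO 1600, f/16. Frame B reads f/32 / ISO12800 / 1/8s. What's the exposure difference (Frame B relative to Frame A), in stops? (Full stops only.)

Aperture: f/16 → f/22 → f/32 — 2 stops smaller aperture (darker).
Shutter speed: 1/15 → 1/8 — 1 stop longer (brighter).
ISO: 1600 → 3200 → 6400 → 12800 — 3 stops higher (brighter).
Net: −2 +1 +3 = +2 stops.

2 stops brighter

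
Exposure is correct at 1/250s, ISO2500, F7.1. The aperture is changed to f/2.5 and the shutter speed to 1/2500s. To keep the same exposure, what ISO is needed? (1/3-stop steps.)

Aperture: f/7.1 → f/6.3 → f/5.6 → f/5 → f/4.5 → f/4 → f/3.5 → f/3.2 → f/2.8 → f/2.5 — 3 stops larger aperture (brighter).
Shutter speed: 1/250 → 1/320 → 1/400 → 1/500 → 1/640 → 1/800 → 1/1000 → 1/1250 → 1/1600 → 1/2000 → 1/2500 — 3 1/3 stops shorter (darker).
Net change so far: 1/3 stop darker. Offset with the ISO: 2500 → 3200.

ISO 3200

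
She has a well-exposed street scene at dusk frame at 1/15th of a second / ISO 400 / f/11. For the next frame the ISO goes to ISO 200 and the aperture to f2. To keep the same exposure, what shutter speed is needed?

ISO: 400 → 200 — 1 stop dropped (darker).
Aperture: f/11 → f/8 → f/5.6 → f/4 → f/2.8 → f/2 — 5 stops opened up (brighter).
Net change so far: 4 stops brighter. Offset with the shutter speed: 1/15 → 1/30 → 1/60 → 1/125 → 1/250.

1/250s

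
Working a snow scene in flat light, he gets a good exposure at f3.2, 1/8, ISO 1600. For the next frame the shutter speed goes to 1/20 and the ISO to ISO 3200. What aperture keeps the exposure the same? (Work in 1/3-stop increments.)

f/2.8

Shutter speed: 1/8 → 1/10 → 1/13 → 1/15 → 1/20 — 1 1/3 stops shorter (darker).
ISO: 1600 → 2000 → 2500 → 3200 — 1 stop higher (brighter).
Net change so far: 1/3 stop darker. Offset with the aperture: f/3.2 → f/2.8.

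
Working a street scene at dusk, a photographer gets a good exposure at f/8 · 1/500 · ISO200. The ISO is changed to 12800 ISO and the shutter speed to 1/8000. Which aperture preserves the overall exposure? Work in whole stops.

f/16

ISO: 200 → 400 → 800 → 1600 → 3200 → 6400 → 12800 — 6 stops higher (brighter).
Shutter speed: 1/500 → 1/1000 → 1/2000 → 1/4000 → 1/8000 — 4 stops shorter (darker).
Net change so far: 2 stops brighter. Offset with the aperture: f/8 → f/11 → f/16.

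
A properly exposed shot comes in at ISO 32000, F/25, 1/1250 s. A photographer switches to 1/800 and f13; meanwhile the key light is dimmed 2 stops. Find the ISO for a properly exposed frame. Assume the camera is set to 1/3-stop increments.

ISO 20000

Scene light: 2 stops darker.
Shutter speed: 1/1250 → 1/1000 → 1/800 — 2/3 stop slower (brighter).
Aperture: f/25 → f/22 → f/20 → f/18 → f/16 → f/14 → f/13 — 2 stops larger aperture (brighter).
Net so far: 2/3 stop brighter. ISO: 32000 → 25600 → 20000.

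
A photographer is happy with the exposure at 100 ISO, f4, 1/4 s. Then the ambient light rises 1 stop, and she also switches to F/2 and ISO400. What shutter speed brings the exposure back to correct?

1/125s

Scene light: 1 stop brighter.
Aperture: f/4 → f/2.8 → f/2 — 2 stops wider (brighter).
ISO: 100 → 200 → 400 — 2 stops raised (brighter).
Net so far: 5 stops brighter. Shutter speed: 1/4 → 1/8 → 1/15 → 1/30 → 1/60 → 1/125.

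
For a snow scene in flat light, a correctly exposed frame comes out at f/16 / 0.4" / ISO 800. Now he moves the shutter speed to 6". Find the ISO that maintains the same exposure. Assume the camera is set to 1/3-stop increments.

Shutter speed: 0.4 → 0.5 → 0.6 → 0.8 → 1 → 1.3 → 1.6 → 2 → 2.5 → 3.2 → 4 → 5 → 6 — 4 stops longer (brighter).
Need 4 stops darker from the ISO: 800 → 640 → 500 → 400 → 320 → 250 → 200 → 160 → 125 → 100 → 80 → 64 → 50.

ISO 50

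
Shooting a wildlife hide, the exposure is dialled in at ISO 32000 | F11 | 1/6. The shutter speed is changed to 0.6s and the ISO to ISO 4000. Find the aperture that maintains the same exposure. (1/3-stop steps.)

f/8

Shutter speed: 1/6 → 1/5 → 1/4 → 0.3 → 0.4 → 0.5 → 0.6 — 2 stops longer (brighter).
ISO: 32000 → 25600 → 20000 → 16000 → 12800 → 10000 → 8000 → 6400 → 5000 → 4000 — 3 stops dropped (darker).
Net change so far: 1 stop darker. Offset with the aperture: f/11 → f/10 → f/9 → f/8.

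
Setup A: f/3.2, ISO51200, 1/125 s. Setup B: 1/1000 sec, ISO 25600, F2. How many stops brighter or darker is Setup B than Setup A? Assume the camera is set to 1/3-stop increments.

2 2/3 stops darker

Aperture: f/3.2 → f/2.8 → f/2.5 → f/2.2 → f/2 — 1 1/3 stops opened up (brighter).
Shutter speed: 1/125 → 1/160 → 1/200 → 1/250 → 1/320 → 1/400 → 1/500 → 1/640 → 1/800 → 1/1000 — 3 stops shorter (darker).
ISO: 51200 → 40000 → 32000 → 25600 — 1 stop lower (darker).
Net: +1 1/3 −3 −1 = −2 2/3 stops.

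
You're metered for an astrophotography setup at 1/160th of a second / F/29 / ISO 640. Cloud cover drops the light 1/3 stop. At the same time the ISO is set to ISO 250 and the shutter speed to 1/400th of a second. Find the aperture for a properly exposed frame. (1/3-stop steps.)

f/10

Scene light: 1/3 stop darker.
ISO: 640 → 500 → 400 → 320 → 250 — 1 1/3 stops dropped (darker).
Shutter speed: 1/160 → 1/200 → 1/250 → 1/320 → 1/400 — 1 1/3 stops shorter (darker).
Net so far: 3 stops darker. Aperture: f/29 → f/25 → f/22 → f/20 → f/18 → f/16 → f/14 → f/13 → f/11 → f/10.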